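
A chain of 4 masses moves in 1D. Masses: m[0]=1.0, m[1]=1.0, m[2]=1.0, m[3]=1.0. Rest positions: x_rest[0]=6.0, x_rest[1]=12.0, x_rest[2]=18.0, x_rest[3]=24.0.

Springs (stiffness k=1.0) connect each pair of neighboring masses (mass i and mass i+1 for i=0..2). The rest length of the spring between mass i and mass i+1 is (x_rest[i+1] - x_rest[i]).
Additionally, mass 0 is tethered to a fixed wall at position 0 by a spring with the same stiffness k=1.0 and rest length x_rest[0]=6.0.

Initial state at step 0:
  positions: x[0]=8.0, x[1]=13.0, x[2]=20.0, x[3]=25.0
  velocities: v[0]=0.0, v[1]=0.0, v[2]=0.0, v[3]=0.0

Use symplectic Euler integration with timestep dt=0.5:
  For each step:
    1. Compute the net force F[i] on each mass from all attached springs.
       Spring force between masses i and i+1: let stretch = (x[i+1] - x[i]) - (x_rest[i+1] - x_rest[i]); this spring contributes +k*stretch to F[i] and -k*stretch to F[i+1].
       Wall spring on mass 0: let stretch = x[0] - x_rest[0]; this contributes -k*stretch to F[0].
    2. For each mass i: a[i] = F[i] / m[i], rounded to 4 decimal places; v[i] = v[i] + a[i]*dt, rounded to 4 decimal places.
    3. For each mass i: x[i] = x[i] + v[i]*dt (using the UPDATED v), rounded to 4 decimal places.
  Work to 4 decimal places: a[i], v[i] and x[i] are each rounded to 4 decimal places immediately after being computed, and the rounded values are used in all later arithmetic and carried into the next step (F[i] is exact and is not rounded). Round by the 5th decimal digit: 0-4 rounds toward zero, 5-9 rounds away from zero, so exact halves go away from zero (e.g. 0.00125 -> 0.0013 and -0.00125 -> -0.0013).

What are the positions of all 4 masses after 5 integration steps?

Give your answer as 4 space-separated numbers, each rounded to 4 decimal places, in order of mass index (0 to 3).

Answer: 5.9540 11.5390 19.4425 25.4249

Derivation:
Step 0: x=[8.0000 13.0000 20.0000 25.0000] v=[0.0000 0.0000 0.0000 0.0000]
Step 1: x=[7.2500 13.5000 19.5000 25.2500] v=[-1.5000 1.0000 -1.0000 0.5000]
Step 2: x=[6.2500 13.9375 18.9375 25.5625] v=[-2.0000 0.8750 -1.1250 0.6250]
Step 3: x=[5.6094 13.7031 18.7813 25.7188] v=[-1.2813 -0.4688 -0.3125 0.3125]
Step 4: x=[5.5898 12.7148 19.0899 25.6407] v=[-0.0392 -1.9766 0.6172 -0.1563]
Step 5: x=[5.9540 11.5390 19.4425 25.4249] v=[0.7284 -2.3516 0.7051 -0.4317]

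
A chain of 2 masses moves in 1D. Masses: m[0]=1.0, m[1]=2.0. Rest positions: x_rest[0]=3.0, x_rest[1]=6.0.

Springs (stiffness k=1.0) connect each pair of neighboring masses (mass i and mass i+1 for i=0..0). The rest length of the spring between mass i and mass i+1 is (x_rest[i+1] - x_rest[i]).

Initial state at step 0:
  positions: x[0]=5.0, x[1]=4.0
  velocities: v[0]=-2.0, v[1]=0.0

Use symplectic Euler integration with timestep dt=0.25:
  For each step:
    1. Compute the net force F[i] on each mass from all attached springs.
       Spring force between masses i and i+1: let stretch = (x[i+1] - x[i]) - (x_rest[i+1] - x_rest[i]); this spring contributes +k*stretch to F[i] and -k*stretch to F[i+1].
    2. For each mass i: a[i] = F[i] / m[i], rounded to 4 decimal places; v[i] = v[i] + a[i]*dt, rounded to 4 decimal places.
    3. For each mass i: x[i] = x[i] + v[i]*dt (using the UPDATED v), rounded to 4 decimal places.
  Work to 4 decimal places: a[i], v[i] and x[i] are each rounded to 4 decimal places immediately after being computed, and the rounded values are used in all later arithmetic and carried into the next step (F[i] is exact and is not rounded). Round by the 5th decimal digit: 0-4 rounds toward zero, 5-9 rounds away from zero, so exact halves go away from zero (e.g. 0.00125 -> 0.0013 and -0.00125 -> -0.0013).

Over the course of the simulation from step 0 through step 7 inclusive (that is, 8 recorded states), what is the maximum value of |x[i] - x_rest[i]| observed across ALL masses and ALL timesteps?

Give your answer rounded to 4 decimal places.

Answer: 4.5632

Derivation:
Step 0: x=[5.0000 4.0000] v=[-2.0000 0.0000]
Step 1: x=[4.2500 4.1250] v=[-3.0000 0.5000]
Step 2: x=[3.3047 4.3477] v=[-3.7813 0.8906]
Step 3: x=[2.2371 4.6315] v=[-4.2706 1.1352]
Step 4: x=[1.1316 4.9342] v=[-4.4220 1.2109]
Step 5: x=[0.0763 5.2119] v=[-4.2214 1.1106]
Step 6: x=[-0.8456 5.4228] v=[-3.6875 0.8437]
Step 7: x=[-1.5632 5.5316] v=[-2.8704 0.4352]
Max displacement = 4.5632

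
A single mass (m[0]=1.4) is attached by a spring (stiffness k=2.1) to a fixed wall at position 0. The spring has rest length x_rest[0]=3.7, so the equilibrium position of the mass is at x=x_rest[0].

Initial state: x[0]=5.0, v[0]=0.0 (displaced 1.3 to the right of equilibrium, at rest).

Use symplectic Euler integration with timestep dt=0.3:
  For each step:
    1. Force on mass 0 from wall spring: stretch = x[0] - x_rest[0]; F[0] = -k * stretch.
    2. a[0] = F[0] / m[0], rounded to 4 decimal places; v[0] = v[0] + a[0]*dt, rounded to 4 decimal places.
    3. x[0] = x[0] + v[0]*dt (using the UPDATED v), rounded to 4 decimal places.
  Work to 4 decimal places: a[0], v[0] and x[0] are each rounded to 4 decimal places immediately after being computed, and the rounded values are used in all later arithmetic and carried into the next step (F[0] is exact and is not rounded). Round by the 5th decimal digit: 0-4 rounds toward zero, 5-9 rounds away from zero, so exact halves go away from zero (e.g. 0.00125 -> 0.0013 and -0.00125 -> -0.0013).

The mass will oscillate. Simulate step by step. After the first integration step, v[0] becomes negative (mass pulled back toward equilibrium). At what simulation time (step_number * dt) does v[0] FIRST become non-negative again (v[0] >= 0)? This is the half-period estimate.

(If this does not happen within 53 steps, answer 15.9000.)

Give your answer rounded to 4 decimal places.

Step 0: x=[5.0000] v=[0.0000]
Step 1: x=[4.8245] v=[-0.5850]
Step 2: x=[4.4972] v=[-1.0910]
Step 3: x=[4.0623] v=[-1.4497]
Step 4: x=[3.5785] v=[-1.6128]
Step 5: x=[3.1111] v=[-1.5581]
Step 6: x=[2.7232] v=[-1.2931]
Step 7: x=[2.4672] v=[-0.8535]
Step 8: x=[2.3776] v=[-0.2987]
Step 9: x=[2.4665] v=[0.2964]
First v>=0 after going negative at step 9, time=2.7000

Answer: 2.7000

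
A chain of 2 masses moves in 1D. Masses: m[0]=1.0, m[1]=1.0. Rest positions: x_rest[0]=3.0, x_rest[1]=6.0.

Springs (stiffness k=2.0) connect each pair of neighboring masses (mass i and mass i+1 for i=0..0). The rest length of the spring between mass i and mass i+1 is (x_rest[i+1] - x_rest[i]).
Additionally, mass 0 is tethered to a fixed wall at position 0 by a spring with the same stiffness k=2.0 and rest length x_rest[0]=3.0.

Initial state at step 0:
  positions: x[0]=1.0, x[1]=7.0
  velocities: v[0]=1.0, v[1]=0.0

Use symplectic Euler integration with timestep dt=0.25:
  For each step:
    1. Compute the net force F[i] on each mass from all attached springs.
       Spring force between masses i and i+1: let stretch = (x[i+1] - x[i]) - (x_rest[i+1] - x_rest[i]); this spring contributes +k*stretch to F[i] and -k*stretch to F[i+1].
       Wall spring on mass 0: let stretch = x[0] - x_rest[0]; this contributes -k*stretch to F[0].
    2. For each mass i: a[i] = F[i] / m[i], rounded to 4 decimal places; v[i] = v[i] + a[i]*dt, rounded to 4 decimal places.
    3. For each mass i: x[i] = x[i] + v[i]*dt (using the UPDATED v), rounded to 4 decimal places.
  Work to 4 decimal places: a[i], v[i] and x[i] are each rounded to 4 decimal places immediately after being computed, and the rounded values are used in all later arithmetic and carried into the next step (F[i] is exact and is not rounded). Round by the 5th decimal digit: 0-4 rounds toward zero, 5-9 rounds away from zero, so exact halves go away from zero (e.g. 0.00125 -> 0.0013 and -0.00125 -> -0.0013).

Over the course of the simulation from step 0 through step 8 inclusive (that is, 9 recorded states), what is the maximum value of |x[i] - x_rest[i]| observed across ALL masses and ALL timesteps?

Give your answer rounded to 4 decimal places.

Step 0: x=[1.0000 7.0000] v=[1.0000 0.0000]
Step 1: x=[1.8750 6.6250] v=[3.5000 -1.5000]
Step 2: x=[3.1094 6.0313] v=[4.9375 -2.3750]
Step 3: x=[4.3204 5.4473] v=[4.8438 -2.3360]
Step 4: x=[5.1322 5.0974] v=[3.2471 -1.3995]
Step 5: x=[5.2981 5.1269] v=[0.6636 0.1179]
Step 6: x=[4.7803 5.5528] v=[-2.0711 1.7035]
Step 7: x=[3.7616 6.2571] v=[-4.0750 2.8173]
Step 8: x=[2.5846 7.0245] v=[-4.7081 3.0696]
Max displacement = 2.2981

Answer: 2.2981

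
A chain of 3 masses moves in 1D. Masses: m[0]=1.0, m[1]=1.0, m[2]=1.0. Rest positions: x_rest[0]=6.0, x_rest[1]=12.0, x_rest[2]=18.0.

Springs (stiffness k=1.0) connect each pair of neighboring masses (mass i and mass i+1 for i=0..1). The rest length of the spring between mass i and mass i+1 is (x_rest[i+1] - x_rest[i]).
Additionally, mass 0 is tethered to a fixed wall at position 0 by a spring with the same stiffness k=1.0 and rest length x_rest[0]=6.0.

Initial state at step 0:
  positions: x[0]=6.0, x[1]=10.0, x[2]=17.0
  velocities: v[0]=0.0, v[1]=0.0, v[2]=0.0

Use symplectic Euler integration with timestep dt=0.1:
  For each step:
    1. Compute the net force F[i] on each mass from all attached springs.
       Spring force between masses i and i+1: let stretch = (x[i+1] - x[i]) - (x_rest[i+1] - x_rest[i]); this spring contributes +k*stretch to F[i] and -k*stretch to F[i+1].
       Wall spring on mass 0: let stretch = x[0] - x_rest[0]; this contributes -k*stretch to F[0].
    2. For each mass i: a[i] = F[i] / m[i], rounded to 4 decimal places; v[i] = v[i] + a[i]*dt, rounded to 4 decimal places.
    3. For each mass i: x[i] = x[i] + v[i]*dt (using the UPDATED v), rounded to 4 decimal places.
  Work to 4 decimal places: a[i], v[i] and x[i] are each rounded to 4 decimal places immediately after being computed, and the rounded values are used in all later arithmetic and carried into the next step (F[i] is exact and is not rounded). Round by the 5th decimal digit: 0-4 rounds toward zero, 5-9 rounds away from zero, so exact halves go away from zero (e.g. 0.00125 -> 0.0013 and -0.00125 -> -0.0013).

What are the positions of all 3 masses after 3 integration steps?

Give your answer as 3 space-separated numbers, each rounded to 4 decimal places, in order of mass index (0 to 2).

Step 0: x=[6.0000 10.0000 17.0000] v=[0.0000 0.0000 0.0000]
Step 1: x=[5.9800 10.0300 16.9900] v=[-0.2000 0.3000 -0.1000]
Step 2: x=[5.9407 10.0891 16.9704] v=[-0.3930 0.5910 -0.1960]
Step 3: x=[5.8835 10.1755 16.9420] v=[-0.5722 0.8643 -0.2841]

Answer: 5.8835 10.1755 16.9420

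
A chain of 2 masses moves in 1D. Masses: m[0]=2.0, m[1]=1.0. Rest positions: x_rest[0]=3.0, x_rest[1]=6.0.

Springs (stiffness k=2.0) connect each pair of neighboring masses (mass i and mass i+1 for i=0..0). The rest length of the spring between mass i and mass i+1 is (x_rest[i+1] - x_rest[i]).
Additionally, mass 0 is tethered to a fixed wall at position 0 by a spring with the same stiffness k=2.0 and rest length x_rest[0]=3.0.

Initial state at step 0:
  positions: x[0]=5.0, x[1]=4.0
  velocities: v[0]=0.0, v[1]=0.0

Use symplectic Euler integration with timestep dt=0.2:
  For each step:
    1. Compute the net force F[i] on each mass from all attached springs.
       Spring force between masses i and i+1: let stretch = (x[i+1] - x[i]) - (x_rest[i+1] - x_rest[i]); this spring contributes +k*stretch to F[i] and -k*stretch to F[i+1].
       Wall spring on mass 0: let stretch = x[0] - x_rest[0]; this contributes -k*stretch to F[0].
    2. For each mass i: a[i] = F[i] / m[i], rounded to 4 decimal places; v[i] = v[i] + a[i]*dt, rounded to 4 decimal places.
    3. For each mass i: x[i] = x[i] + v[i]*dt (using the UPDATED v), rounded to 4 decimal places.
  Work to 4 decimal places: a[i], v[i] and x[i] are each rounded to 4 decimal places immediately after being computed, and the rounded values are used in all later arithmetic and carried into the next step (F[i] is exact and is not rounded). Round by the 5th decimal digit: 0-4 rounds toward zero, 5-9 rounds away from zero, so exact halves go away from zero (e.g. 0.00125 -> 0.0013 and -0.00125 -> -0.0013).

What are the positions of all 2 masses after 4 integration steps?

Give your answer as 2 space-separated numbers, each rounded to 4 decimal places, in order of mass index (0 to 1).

Step 0: x=[5.0000 4.0000] v=[0.0000 0.0000]
Step 1: x=[4.7600 4.3200] v=[-1.2000 1.6000]
Step 2: x=[4.3120 4.9152] v=[-2.2400 2.9760]
Step 3: x=[3.7156 5.7021] v=[-2.9818 3.9347]
Step 4: x=[3.0501 6.5701] v=[-3.3276 4.3401]

Answer: 3.0501 6.5701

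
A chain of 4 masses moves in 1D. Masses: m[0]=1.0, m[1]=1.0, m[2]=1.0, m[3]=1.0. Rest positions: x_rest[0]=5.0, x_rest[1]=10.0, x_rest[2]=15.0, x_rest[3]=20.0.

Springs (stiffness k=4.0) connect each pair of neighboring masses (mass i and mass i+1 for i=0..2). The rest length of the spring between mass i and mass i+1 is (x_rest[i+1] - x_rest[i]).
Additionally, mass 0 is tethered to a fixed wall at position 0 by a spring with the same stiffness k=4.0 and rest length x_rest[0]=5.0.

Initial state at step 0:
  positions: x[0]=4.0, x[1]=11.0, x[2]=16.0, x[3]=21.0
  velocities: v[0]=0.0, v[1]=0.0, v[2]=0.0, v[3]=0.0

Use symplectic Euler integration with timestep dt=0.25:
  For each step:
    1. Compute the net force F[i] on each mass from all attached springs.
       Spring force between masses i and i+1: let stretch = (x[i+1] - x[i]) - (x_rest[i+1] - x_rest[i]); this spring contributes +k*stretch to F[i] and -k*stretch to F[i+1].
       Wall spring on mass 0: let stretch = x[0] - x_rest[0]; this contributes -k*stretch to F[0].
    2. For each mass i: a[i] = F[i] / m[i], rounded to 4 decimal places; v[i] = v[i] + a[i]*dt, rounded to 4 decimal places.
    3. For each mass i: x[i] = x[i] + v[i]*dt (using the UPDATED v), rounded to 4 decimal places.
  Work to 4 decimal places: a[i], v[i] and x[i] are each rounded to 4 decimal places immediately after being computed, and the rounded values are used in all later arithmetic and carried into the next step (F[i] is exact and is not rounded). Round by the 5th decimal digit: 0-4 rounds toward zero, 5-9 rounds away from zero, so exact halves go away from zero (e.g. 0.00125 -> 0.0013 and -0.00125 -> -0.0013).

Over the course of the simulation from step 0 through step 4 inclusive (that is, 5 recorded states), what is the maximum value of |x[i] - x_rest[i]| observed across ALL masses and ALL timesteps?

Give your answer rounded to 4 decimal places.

Answer: 1.3594

Derivation:
Step 0: x=[4.0000 11.0000 16.0000 21.0000] v=[0.0000 0.0000 0.0000 0.0000]
Step 1: x=[4.7500 10.5000 16.0000 21.0000] v=[3.0000 -2.0000 0.0000 0.0000]
Step 2: x=[5.7500 9.9375 15.8750 21.0000] v=[4.0000 -2.2500 -0.5000 0.0000]
Step 3: x=[6.3594 9.8125 15.5469 20.9688] v=[2.4375 -0.5000 -1.3125 -0.1250]
Step 4: x=[6.2422 10.2578 15.1407 20.8321] v=[-0.4688 1.7813 -1.6250 -0.5469]
Max displacement = 1.3594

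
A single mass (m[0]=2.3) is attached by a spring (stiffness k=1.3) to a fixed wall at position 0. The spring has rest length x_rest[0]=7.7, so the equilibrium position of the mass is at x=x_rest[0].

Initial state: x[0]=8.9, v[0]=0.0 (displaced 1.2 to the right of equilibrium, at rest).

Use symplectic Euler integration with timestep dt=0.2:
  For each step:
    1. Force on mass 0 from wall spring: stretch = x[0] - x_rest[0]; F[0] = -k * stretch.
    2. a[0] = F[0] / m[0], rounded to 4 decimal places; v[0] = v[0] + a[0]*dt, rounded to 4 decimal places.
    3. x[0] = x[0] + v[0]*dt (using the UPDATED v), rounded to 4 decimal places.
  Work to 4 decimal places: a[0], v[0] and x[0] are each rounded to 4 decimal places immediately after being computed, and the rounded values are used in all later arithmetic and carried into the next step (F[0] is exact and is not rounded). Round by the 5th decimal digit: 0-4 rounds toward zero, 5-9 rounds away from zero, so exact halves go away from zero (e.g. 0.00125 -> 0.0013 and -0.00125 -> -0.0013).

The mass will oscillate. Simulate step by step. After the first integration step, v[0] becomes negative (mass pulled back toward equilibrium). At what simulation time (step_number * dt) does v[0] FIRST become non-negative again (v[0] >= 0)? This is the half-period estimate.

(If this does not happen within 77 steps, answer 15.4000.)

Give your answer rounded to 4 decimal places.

Answer: 4.2000

Derivation:
Step 0: x=[8.9000] v=[0.0000]
Step 1: x=[8.8729] v=[-0.1357]
Step 2: x=[8.8192] v=[-0.2683]
Step 3: x=[8.7402] v=[-0.3948]
Step 4: x=[8.6377] v=[-0.5124]
Step 5: x=[8.5140] v=[-0.6184]
Step 6: x=[8.3719] v=[-0.7104]
Step 7: x=[8.2146] v=[-0.7864]
Step 8: x=[8.0457] v=[-0.8446]
Step 9: x=[7.8690] v=[-0.8837]
Step 10: x=[7.6884] v=[-0.9028]
Step 11: x=[7.5081] v=[-0.9015]
Step 12: x=[7.3321] v=[-0.8798]
Step 13: x=[7.1645] v=[-0.8382]
Step 14: x=[7.0090] v=[-0.7777]
Step 15: x=[6.8691] v=[-0.6996]
Step 16: x=[6.7480] v=[-0.6057]
Step 17: x=[6.6484] v=[-0.4981]
Step 18: x=[6.5726] v=[-0.3792]
Step 19: x=[6.5222] v=[-0.2518]
Step 20: x=[6.4985] v=[-0.1187]
Step 21: x=[6.5019] v=[0.0171]
First v>=0 after going negative at step 21, time=4.2000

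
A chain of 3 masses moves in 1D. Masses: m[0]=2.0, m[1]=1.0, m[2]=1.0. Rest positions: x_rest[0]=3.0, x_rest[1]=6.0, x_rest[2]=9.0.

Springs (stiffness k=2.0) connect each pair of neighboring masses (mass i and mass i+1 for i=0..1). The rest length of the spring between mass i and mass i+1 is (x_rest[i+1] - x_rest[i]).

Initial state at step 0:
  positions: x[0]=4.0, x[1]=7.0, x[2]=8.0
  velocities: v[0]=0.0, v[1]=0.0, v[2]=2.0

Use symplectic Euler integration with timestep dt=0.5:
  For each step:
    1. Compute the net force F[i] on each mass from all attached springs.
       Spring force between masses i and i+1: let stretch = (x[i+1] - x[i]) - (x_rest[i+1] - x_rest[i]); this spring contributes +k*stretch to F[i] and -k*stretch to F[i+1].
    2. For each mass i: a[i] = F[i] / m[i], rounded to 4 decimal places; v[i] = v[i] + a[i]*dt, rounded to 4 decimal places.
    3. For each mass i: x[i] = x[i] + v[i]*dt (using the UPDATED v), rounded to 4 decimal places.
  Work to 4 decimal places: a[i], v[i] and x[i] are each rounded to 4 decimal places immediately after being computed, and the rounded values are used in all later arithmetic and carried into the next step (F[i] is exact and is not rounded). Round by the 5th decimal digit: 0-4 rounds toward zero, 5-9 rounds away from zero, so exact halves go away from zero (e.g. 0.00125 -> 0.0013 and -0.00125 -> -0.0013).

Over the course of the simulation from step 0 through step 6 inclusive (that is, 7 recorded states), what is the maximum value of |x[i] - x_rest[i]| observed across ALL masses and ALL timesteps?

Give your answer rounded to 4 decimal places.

Step 0: x=[4.0000 7.0000 8.0000] v=[0.0000 0.0000 2.0000]
Step 1: x=[4.0000 6.0000 10.0000] v=[0.0000 -2.0000 4.0000]
Step 2: x=[3.7500 6.0000 11.5000] v=[-0.5000 0.0000 3.0000]
Step 3: x=[3.3125 7.6250 11.7500] v=[-0.8750 3.2500 0.5000]
Step 4: x=[3.2031 9.1563 11.4375] v=[-0.2188 3.0625 -0.6250]
Step 5: x=[3.8320 8.8516 11.4844] v=[1.2578 -0.6095 0.0938]
Step 6: x=[4.9658 7.3535 11.7149] v=[2.2676 -2.9963 0.4610]
Max displacement = 3.1563

Answer: 3.1563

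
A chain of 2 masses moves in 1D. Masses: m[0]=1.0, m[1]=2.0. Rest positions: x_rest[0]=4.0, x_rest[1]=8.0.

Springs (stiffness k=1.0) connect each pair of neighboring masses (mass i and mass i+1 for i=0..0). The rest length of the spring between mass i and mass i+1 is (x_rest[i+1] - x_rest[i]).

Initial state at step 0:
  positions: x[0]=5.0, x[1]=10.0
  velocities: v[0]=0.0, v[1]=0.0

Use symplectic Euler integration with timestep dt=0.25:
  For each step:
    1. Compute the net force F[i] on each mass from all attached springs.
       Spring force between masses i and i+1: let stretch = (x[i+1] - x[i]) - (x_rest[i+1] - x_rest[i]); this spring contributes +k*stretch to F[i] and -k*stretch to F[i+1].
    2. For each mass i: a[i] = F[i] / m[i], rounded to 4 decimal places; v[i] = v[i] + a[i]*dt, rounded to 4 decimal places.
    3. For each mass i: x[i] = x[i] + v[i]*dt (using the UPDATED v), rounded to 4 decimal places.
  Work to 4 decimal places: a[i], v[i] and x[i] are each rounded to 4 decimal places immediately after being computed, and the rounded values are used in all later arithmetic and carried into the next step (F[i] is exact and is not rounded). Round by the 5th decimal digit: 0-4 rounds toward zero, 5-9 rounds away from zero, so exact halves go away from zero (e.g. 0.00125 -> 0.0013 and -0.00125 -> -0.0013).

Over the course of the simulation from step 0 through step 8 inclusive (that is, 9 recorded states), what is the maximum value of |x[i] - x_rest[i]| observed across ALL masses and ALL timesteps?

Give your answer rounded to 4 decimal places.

Answer: 2.2494

Derivation:
Step 0: x=[5.0000 10.0000] v=[0.0000 0.0000]
Step 1: x=[5.0625 9.9688] v=[0.2500 -0.1250]
Step 2: x=[5.1817 9.9092] v=[0.4766 -0.2383]
Step 3: x=[5.3463 9.8269] v=[0.6585 -0.3293]
Step 4: x=[5.5410 9.7296] v=[0.7787 -0.3894]
Step 5: x=[5.7475 9.6264] v=[0.8259 -0.4130]
Step 6: x=[5.9464 9.5269] v=[0.7956 -0.3979]
Step 7: x=[6.1191 9.4405] v=[0.6907 -0.3455]
Step 8: x=[6.2494 9.3753] v=[0.5211 -0.2607]
Max displacement = 2.2494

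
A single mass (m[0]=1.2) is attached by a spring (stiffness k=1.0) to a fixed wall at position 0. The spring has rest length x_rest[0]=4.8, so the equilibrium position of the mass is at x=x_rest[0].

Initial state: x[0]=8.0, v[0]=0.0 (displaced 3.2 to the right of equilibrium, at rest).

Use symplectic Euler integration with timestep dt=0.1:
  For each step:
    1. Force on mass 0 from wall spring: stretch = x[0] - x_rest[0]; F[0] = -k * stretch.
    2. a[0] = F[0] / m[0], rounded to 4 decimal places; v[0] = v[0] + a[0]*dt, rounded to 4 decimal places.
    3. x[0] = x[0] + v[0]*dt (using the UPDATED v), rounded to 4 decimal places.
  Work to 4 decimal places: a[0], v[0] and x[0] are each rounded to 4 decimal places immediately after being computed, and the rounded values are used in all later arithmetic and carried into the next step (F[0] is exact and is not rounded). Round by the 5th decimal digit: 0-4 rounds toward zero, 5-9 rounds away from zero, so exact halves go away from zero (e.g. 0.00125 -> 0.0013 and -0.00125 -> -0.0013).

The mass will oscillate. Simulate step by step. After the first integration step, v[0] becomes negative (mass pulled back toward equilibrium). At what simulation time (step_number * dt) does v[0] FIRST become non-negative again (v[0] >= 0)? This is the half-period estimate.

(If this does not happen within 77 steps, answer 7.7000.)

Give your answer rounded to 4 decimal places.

Step 0: x=[8.0000] v=[0.0000]
Step 1: x=[7.9733] v=[-0.2667]
Step 2: x=[7.9202] v=[-0.5311]
Step 3: x=[7.8411] v=[-0.7911]
Step 4: x=[7.7367] v=[-1.0445]
Step 5: x=[7.6078] v=[-1.2892]
Step 6: x=[7.4555] v=[-1.5232]
Step 7: x=[7.2811] v=[-1.7445]
Step 8: x=[7.0860] v=[-1.9513]
Step 9: x=[6.8718] v=[-2.1418]
Step 10: x=[6.6404] v=[-2.3145]
Step 11: x=[6.3936] v=[-2.4679]
Step 12: x=[6.1335] v=[-2.6007]
Step 13: x=[5.8623] v=[-2.7118]
Step 14: x=[5.5823] v=[-2.8003]
Step 15: x=[5.2958] v=[-2.8655]
Step 16: x=[5.0051] v=[-2.9068]
Step 17: x=[4.7127] v=[-2.9239]
Step 18: x=[4.4210] v=[-2.9166]
Step 19: x=[4.1325] v=[-2.8850]
Step 20: x=[3.8496] v=[-2.8294]
Step 21: x=[3.5746] v=[-2.7502]
Step 22: x=[3.3098] v=[-2.6481]
Step 23: x=[3.0574] v=[-2.5239]
Step 24: x=[2.8195] v=[-2.3787]
Step 25: x=[2.5981] v=[-2.2137]
Step 26: x=[2.3951] v=[-2.0302]
Step 27: x=[2.2121] v=[-1.8298]
Step 28: x=[2.0507] v=[-1.6141]
Step 29: x=[1.9122] v=[-1.3850]
Step 30: x=[1.7978] v=[-1.1444]
Step 31: x=[1.7084] v=[-0.8942]
Step 32: x=[1.6447] v=[-0.6366]
Step 33: x=[1.6073] v=[-0.3737]
Step 34: x=[1.5965] v=[-0.1076]
Step 35: x=[1.6124] v=[0.1594]
First v>=0 after going negative at step 35, time=3.5000

Answer: 3.5000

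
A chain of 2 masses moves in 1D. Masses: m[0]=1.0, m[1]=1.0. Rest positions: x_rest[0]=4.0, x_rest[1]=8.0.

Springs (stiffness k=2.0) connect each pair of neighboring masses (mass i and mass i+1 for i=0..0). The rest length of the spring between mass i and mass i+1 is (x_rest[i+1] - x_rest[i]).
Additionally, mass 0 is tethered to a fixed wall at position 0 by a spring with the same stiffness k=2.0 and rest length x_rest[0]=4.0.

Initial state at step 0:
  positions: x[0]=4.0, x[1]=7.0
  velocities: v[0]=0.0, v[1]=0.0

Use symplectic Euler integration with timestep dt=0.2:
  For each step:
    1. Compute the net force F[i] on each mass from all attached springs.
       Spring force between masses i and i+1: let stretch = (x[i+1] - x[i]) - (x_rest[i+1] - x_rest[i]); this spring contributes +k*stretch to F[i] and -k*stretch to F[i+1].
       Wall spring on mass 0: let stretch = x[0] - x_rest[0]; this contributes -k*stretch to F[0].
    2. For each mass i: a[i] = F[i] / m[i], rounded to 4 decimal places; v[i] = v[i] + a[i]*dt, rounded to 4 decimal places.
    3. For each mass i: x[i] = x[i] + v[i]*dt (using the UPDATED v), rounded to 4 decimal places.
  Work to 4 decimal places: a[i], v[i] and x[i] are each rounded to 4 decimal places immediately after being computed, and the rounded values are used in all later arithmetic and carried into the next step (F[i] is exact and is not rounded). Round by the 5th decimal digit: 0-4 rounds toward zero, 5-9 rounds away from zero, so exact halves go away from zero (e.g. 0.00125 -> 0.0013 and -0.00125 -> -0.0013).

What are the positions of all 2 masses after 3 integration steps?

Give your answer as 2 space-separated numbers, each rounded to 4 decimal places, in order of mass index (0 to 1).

Answer: 3.6119 7.4186

Derivation:
Step 0: x=[4.0000 7.0000] v=[0.0000 0.0000]
Step 1: x=[3.9200 7.0800] v=[-0.4000 0.4000]
Step 2: x=[3.7792 7.2272] v=[-0.7040 0.7360]
Step 3: x=[3.6119 7.4186] v=[-0.8365 0.9568]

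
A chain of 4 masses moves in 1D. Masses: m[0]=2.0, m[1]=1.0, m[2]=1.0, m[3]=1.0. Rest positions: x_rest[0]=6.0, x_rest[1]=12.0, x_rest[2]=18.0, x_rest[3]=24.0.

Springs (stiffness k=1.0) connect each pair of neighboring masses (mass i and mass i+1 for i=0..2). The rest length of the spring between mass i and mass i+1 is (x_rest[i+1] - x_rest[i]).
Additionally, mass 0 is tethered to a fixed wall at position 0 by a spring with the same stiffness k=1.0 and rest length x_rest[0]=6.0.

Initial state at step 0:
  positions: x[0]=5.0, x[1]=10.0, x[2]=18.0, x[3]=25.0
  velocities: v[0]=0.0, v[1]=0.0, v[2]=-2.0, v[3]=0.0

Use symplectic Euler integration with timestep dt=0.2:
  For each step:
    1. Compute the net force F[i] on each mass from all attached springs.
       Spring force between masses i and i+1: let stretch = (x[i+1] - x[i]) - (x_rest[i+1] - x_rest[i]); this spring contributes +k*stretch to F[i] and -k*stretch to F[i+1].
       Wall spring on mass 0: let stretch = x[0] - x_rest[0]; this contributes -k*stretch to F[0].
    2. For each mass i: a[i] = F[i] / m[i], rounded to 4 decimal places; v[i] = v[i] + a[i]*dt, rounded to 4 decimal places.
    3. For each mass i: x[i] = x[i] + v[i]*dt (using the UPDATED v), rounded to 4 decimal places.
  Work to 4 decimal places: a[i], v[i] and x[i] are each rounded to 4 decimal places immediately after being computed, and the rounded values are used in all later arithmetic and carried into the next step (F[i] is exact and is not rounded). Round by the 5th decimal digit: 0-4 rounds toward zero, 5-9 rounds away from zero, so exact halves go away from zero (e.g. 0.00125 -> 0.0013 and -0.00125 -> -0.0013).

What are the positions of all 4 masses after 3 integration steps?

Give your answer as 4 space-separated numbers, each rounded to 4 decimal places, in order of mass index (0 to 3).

Step 0: x=[5.0000 10.0000 18.0000 25.0000] v=[0.0000 0.0000 -2.0000 0.0000]
Step 1: x=[5.0000 10.1200 17.5600 24.9600] v=[0.0000 0.6000 -2.2000 -0.2000]
Step 2: x=[5.0024 10.3328 17.1184 24.8640] v=[0.0120 1.0640 -2.2080 -0.4800]
Step 3: x=[5.0114 10.6038 16.7152 24.6982] v=[0.0448 1.3550 -2.0160 -0.8291]

Answer: 5.0114 10.6038 16.7152 24.6982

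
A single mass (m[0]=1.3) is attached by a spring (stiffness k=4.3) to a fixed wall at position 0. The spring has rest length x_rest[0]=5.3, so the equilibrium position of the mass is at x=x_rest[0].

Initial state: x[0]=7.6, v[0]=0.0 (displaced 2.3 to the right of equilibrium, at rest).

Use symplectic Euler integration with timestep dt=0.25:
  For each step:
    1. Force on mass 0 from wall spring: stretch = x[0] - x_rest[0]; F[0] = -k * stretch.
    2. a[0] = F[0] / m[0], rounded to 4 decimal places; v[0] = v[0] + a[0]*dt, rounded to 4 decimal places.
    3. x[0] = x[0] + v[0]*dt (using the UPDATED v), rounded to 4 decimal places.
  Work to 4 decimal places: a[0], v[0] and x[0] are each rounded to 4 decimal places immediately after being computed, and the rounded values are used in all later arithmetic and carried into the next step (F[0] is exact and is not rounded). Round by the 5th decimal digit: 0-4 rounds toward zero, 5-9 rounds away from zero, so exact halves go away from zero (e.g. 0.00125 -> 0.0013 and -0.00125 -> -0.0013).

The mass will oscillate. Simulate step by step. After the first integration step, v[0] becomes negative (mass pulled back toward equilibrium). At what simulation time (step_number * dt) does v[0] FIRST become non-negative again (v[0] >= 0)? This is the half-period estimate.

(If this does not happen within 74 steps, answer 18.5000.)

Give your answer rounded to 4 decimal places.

Step 0: x=[7.6000] v=[0.0000]
Step 1: x=[7.1245] v=[-1.9019]
Step 2: x=[6.2719] v=[-3.4106]
Step 3: x=[5.2183] v=[-4.2143]
Step 4: x=[4.1816] v=[-4.1468]
Step 5: x=[3.3761] v=[-3.2220]
Step 6: x=[2.9683] v=[-1.6311]
Step 7: x=[3.0426] v=[0.2970]
First v>=0 after going negative at step 7, time=1.7500

Answer: 1.7500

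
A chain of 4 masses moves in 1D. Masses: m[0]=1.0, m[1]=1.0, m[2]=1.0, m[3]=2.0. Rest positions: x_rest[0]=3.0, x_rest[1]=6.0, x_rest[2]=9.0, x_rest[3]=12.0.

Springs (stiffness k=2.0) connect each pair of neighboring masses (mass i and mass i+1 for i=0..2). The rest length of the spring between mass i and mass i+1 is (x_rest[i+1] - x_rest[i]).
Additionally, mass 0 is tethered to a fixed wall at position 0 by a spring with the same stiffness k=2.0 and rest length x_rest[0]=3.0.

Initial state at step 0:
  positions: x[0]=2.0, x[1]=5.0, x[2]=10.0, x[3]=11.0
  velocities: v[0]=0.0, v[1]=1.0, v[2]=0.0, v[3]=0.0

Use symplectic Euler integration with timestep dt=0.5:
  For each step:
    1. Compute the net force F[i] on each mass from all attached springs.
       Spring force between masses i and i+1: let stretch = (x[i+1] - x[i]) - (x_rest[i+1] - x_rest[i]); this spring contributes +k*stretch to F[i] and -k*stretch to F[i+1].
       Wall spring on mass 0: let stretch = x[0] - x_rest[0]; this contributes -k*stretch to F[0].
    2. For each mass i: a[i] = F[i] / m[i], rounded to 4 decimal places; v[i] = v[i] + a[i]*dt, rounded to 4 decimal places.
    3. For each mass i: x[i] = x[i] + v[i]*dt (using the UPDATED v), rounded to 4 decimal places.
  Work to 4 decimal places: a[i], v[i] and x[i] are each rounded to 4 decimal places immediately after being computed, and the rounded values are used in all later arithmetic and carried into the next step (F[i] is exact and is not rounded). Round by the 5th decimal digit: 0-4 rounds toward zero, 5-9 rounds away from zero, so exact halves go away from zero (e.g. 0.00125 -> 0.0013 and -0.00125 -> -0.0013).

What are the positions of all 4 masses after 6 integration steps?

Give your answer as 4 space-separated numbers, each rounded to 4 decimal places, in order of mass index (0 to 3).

Step 0: x=[2.0000 5.0000 10.0000 11.0000] v=[0.0000 1.0000 0.0000 0.0000]
Step 1: x=[2.5000 6.5000 8.0000 11.5000] v=[1.0000 3.0000 -4.0000 1.0000]
Step 2: x=[3.7500 6.7500 7.0000 11.8750] v=[2.5000 0.5000 -2.0000 0.7500]
Step 3: x=[4.6250 5.6250 8.3125 11.7813] v=[1.7500 -2.2500 2.6250 -0.1875]
Step 4: x=[3.6875 5.3438 10.0157 11.5704] v=[-1.8750 -0.5625 3.4063 -0.4219]
Step 5: x=[1.7344 6.5704 10.1603 11.7208] v=[-3.9062 2.4531 0.2891 0.3008]
Step 6: x=[1.3321 7.1739 9.2902 12.2311] v=[-0.8046 1.2070 -1.7403 1.0206]

Answer: 1.3321 7.1739 9.2902 12.2311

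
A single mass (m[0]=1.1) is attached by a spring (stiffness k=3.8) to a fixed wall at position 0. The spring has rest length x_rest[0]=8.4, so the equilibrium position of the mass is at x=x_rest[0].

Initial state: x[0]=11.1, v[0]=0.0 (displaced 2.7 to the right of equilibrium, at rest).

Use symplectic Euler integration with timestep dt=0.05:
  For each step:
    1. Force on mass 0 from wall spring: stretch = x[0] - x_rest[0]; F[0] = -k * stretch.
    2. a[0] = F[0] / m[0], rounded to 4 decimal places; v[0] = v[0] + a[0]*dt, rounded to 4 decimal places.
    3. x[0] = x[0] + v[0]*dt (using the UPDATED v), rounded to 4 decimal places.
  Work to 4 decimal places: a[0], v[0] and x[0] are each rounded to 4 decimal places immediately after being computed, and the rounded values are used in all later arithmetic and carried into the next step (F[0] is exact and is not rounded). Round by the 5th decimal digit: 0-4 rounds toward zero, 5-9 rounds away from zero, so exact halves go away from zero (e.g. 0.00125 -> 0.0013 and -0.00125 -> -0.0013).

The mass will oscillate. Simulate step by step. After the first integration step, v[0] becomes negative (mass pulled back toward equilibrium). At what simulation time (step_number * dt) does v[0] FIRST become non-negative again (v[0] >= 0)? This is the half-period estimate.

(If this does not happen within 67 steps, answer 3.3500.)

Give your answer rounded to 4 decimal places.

Step 0: x=[11.1000] v=[0.0000]
Step 1: x=[11.0767] v=[-0.4664]
Step 2: x=[11.0303] v=[-0.9287]
Step 3: x=[10.9612] v=[-1.3830]
Step 4: x=[10.8699] v=[-1.8254]
Step 5: x=[10.7573] v=[-2.2520]
Step 6: x=[10.6243] v=[-2.6592]
Step 7: x=[10.4721] v=[-3.0434]
Step 8: x=[10.3020] v=[-3.4013]
Step 9: x=[10.1155] v=[-3.7298]
Step 10: x=[9.9142] v=[-4.0261]
Step 11: x=[9.6998] v=[-4.2876]
Step 12: x=[9.4742] v=[-4.5121]
Step 13: x=[9.2393] v=[-4.6976]
Step 14: x=[8.9972] v=[-4.8426]
Step 15: x=[8.7499] v=[-4.9458]
Step 16: x=[8.4996] v=[-5.0062]
Step 17: x=[8.2484] v=[-5.0234]
Step 18: x=[7.9985] v=[-4.9972]
Step 19: x=[7.7521] v=[-4.9279]
Step 20: x=[7.5113] v=[-4.8160]
Step 21: x=[7.2782] v=[-4.6625]
Step 22: x=[7.0548] v=[-4.4687]
Step 23: x=[6.8430] v=[-4.2363]
Step 24: x=[6.6446] v=[-3.9674]
Step 25: x=[6.4614] v=[-3.6642]
Step 26: x=[6.2949] v=[-3.3294]
Step 27: x=[6.1466] v=[-2.9658]
Step 28: x=[6.0178] v=[-2.5766]
Step 29: x=[5.9095] v=[-2.1651]
Step 30: x=[5.8228] v=[-1.7349]
Step 31: x=[5.7583] v=[-1.2897]
Step 32: x=[5.7166] v=[-0.8334]
Step 33: x=[5.6981] v=[-0.3699]
Step 34: x=[5.7029] v=[0.0968]
First v>=0 after going negative at step 34, time=1.7000

Answer: 1.7000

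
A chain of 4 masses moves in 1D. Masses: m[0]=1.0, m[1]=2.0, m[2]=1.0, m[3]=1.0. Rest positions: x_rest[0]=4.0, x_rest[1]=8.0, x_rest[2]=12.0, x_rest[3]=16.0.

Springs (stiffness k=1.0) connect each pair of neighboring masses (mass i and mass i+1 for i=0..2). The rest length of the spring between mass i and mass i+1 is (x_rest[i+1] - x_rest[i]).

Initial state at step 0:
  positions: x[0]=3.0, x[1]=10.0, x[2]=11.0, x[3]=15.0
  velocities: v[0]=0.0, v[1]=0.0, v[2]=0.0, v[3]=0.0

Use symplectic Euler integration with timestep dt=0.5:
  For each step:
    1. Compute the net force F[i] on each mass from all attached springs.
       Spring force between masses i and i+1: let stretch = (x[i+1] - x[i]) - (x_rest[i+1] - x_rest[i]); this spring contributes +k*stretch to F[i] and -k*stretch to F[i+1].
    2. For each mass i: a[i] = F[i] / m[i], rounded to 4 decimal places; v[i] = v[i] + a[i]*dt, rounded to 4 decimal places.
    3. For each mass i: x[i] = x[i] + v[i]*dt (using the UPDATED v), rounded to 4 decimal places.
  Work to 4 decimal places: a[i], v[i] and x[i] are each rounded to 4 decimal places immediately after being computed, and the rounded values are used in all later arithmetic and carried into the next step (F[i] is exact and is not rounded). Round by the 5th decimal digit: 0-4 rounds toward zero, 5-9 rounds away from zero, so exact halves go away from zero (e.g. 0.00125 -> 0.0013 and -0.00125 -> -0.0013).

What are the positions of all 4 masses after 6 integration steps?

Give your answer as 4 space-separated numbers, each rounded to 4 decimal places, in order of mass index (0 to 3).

Step 0: x=[3.0000 10.0000 11.0000 15.0000] v=[0.0000 0.0000 0.0000 0.0000]
Step 1: x=[3.7500 9.2500 11.7500 15.0000] v=[1.5000 -1.5000 1.5000 0.0000]
Step 2: x=[4.8750 8.1250 12.6875 15.1875] v=[2.2500 -2.2500 1.8750 0.3750]
Step 3: x=[5.8125 7.1641 13.1094 15.7500] v=[1.8750 -1.9219 0.8438 1.1250]
Step 4: x=[6.0879 6.7774 12.7051 16.6524] v=[0.5508 -0.7735 -0.8086 1.8047]
Step 5: x=[5.5357 7.0455 11.8057 17.5680] v=[-1.1045 0.5361 -1.7988 1.8311]
Step 6: x=[4.3609 7.7199 11.1568 18.0430] v=[-2.3496 1.3487 -1.2978 0.9500]

Answer: 4.3609 7.7199 11.1568 18.0430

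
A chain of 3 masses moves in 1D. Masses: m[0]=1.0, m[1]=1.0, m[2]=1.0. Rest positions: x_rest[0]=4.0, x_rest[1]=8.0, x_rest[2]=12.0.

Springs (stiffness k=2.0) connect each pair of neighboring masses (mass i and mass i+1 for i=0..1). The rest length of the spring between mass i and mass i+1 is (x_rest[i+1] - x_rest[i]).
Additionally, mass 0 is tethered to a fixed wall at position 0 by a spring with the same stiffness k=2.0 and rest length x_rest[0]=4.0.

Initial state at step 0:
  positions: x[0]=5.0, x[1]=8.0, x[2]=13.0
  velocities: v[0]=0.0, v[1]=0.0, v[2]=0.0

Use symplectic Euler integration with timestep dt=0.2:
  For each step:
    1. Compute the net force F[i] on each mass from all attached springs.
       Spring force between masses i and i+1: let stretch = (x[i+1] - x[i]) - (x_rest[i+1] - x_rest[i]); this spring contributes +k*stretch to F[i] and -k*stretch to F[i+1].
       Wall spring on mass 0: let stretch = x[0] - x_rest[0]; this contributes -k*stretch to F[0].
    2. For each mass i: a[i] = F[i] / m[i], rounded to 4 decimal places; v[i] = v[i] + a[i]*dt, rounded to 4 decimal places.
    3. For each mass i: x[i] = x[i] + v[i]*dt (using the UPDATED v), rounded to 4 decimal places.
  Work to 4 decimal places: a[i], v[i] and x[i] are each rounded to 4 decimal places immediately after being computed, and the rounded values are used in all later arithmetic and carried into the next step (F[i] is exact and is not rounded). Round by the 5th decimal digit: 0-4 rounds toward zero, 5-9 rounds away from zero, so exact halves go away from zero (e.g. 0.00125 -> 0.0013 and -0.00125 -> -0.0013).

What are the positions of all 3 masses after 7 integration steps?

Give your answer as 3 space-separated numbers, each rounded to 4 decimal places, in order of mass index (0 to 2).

Step 0: x=[5.0000 8.0000 13.0000] v=[0.0000 0.0000 0.0000]
Step 1: x=[4.8400 8.1600 12.9200] v=[-0.8000 0.8000 -0.4000]
Step 2: x=[4.5584 8.4352 12.7792] v=[-1.4080 1.3760 -0.7040]
Step 3: x=[4.2223 8.7478 12.6109] v=[-1.6806 1.5629 -0.8416]
Step 4: x=[3.9104 9.0074 12.4535] v=[-1.5593 1.2979 -0.7868]
Step 5: x=[3.6935 9.1349 12.3405] v=[-1.0847 0.6375 -0.5652]
Step 6: x=[3.6164 9.0835 12.2910] v=[-0.3855 -0.2568 -0.2474]
Step 7: x=[3.6874 8.8514 12.3049] v=[0.3548 -1.1606 0.0696]

Answer: 3.6874 8.8514 12.3049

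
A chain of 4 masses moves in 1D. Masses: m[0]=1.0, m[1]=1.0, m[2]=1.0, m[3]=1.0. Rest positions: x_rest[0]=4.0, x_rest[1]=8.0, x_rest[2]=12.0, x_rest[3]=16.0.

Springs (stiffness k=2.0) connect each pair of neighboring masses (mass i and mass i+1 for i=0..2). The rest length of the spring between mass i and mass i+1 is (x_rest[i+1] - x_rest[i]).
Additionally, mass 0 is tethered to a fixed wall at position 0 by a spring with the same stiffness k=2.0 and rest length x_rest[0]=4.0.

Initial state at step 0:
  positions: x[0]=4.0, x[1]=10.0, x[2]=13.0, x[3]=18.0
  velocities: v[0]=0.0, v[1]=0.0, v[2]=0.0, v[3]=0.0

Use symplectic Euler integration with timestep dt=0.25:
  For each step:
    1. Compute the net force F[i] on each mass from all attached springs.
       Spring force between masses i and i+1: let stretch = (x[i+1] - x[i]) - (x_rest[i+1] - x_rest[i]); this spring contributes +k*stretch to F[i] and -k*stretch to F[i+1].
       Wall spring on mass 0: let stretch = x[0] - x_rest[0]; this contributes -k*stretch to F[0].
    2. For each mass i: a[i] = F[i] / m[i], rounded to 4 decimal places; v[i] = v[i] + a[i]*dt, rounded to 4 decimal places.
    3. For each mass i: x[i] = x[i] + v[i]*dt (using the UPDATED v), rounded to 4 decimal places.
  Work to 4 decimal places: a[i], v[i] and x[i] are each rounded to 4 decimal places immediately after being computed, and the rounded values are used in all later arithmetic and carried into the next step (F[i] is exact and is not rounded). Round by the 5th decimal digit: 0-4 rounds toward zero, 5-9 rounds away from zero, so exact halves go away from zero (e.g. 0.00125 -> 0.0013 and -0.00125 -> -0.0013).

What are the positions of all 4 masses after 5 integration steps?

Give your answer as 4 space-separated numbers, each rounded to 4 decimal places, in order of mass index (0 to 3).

Step 0: x=[4.0000 10.0000 13.0000 18.0000] v=[0.0000 0.0000 0.0000 0.0000]
Step 1: x=[4.2500 9.6250 13.2500 17.8750] v=[1.0000 -1.5000 1.0000 -0.5000]
Step 2: x=[4.6406 9.0313 13.6250 17.6719] v=[1.5625 -2.3750 1.5000 -0.8125]
Step 3: x=[5.0000 8.4629 13.9317 17.4629] v=[1.4376 -2.2735 1.2266 -0.8360]
Step 4: x=[5.1673 8.1453 13.9962 17.3125] v=[0.6691 -1.2706 0.2578 -0.6016]
Step 5: x=[5.0609 8.1868 13.7438 17.2476] v=[-0.4256 0.1659 -1.0095 -0.2598]

Answer: 5.0609 8.1868 13.7438 17.2476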